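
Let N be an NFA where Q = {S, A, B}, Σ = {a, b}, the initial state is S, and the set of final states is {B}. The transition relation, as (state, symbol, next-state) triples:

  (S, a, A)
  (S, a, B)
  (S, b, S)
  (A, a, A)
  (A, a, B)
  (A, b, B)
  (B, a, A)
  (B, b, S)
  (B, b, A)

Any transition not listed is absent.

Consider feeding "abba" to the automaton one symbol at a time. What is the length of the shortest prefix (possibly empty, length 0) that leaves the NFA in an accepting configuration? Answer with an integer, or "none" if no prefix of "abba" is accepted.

Start in {S}.
Read 'a': {S} → {A, B}.
None of the earlier sets intersect F, but {A, B} does.

1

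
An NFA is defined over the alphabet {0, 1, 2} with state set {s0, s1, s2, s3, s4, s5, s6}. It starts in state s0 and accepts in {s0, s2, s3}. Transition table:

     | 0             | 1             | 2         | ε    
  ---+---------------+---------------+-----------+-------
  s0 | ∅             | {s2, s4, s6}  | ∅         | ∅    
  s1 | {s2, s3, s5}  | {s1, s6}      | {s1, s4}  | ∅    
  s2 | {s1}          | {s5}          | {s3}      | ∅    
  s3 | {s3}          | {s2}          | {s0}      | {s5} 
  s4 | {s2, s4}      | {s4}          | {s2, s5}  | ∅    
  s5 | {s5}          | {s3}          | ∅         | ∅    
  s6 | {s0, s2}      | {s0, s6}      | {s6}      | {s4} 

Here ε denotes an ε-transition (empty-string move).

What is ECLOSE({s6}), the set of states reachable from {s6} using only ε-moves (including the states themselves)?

{s4, s6}

Begin with {s6}.
ε-move s6 → s4; add s4.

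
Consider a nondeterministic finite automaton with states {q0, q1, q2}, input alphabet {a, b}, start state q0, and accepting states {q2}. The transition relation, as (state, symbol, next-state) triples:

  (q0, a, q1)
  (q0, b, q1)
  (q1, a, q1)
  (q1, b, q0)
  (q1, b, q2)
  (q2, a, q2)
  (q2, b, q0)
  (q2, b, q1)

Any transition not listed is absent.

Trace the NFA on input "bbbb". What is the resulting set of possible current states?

{q0, q1, q2}

Start in {q0}.
Read 'b': q0→{q1}; now {q1}.
Read 'b': q1→{q0, q2}; now {q0, q2}.
Read 'b': q0→{q1}, q2→{q0, q1}; now {q0, q1}.
Read 'b': q0→{q1}, q1→{q0, q2}; now {q0, q1, q2}.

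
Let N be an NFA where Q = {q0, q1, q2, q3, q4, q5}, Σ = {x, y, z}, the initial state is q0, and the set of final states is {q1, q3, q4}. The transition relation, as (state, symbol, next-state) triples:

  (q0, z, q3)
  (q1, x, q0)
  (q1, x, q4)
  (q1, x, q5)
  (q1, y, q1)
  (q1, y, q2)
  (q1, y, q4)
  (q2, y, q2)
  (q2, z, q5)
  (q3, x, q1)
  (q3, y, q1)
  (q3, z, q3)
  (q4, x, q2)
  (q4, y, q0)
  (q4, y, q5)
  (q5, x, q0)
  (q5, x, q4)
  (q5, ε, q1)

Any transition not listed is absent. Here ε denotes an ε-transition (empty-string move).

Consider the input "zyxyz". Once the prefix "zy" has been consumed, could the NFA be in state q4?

Start in {q0}.
Read 'z': q0→{q3}; now {q3}.
Read 'y': q3→{q1}; now {q1}.
State q4 is not in {q1}.

No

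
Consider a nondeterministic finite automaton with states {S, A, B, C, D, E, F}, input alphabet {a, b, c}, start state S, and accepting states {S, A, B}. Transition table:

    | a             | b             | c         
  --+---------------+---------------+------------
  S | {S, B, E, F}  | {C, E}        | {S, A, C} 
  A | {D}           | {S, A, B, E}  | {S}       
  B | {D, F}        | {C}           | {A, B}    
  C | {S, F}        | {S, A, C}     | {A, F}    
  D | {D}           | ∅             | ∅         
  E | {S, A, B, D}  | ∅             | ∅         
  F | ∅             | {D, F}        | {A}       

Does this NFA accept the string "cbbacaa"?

Yes

Start in {S}.
Read 'c': {S} → {S, A, C}.
Read 'b': {S, A, C} → {S, A, B, C, E}.
Read 'b': {S, A, B, C, E} → {S, A, B, C, E}.
Read 'a': {S, A, B, C, E} → {S, A, B, D, E, F}.
Read 'c': {S, A, B, D, E, F} → {S, A, B, C}.
Read 'a': {S, A, B, C} → {S, B, D, E, F}.
Read 'a': {S, B, D, E, F} → {S, A, B, D, E, F}.
The final set {S, A, B, D, E, F} contains the accepting states S, A, B.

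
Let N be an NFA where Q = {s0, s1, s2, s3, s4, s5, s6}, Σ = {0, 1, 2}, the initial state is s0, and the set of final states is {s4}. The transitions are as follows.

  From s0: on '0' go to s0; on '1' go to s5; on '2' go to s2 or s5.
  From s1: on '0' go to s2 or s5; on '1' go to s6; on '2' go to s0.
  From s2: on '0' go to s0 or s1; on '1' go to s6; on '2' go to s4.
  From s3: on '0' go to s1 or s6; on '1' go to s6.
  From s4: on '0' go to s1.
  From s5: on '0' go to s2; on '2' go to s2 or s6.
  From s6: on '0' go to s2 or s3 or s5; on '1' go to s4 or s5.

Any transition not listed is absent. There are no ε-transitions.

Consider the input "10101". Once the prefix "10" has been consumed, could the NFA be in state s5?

Start in {s0}.
Read '1': s0→{s5}; now {s5}.
Read '0': s5→{s2}; now {s2}.
State s5 is not in {s2}.

No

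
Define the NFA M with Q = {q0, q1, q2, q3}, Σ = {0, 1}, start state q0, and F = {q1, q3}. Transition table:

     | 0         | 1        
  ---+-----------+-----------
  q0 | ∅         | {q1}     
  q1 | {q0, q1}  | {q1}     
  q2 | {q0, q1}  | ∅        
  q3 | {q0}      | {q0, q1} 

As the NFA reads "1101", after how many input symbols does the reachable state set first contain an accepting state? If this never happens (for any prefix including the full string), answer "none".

Start in {q0}.
Read '1': {q0} → {q1}.
None of the earlier sets intersect F, but {q1} does.

1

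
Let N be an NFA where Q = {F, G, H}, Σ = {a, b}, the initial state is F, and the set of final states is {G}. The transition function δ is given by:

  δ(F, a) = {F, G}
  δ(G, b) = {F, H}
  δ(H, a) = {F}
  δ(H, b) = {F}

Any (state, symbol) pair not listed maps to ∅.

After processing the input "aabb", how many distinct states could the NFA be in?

Start in {F}.
Read 'a': F→{F, G}; now {F, G}.
Read 'a': F→{F, G}, G→∅; now {F, G}.
Read 'b': F→∅, G→{F, H}; now {F, H}.
Read 'b': F→∅, H→{F}; now {F}.
That set has 1 state.

1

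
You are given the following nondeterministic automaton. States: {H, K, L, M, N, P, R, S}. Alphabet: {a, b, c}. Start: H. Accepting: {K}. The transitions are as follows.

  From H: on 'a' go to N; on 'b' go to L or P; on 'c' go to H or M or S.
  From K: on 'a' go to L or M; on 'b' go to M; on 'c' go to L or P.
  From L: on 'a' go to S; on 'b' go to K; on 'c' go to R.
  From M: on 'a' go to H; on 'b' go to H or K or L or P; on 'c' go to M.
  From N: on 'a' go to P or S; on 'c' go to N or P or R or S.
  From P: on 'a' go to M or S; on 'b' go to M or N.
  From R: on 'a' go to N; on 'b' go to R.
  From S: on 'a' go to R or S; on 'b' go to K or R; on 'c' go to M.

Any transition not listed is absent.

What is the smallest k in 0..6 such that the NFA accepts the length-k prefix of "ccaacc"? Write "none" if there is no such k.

Start in {H}.
Read 'c': {H} → {H, M, S}.
Read 'c': {H, M, S} → {H, M, S}.
Read 'a': {H, M, S} → {H, N, R, S}.
Read 'a': {H, N, R, S} → {N, P, R, S}.
Read 'c': {N, P, R, S} → {M, N, P, R, S}.
Read 'c': {M, N, P, R, S} → {M, N, P, R, S}.
No reachable set along the way intersects F.

none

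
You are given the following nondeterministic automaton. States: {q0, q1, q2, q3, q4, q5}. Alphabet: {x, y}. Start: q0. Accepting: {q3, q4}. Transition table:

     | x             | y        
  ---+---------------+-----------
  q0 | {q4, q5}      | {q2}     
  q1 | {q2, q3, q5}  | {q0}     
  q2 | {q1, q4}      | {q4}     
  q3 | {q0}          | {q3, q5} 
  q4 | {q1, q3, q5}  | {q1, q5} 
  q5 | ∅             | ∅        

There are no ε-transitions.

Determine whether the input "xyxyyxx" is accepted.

Start in {q0}.
Read 'x': q0→{q4, q5}; now {q4, q5}.
Read 'y': q4→{q1, q5}, q5→∅; now {q1, q5}.
Read 'x': q1→{q2, q3, q5}, q5→∅; now {q2, q3, q5}.
Read 'y': q2→{q4}, q3→{q3, q5}, q5→∅; now {q3, q4, q5}.
Read 'y': q3→{q3, q5}, q4→{q1, q5}, q5→∅; now {q1, q3, q5}.
Read 'x': q1→{q2, q3, q5}, q3→{q0}, q5→∅; now {q0, q2, q3, q5}.
Read 'x': q0→{q4, q5}, q2→{q1, q4}, q3→{q0}, q5→∅; now {q0, q1, q4, q5}.
The final set {q0, q1, q4, q5} contains the accepting state q4.

Yes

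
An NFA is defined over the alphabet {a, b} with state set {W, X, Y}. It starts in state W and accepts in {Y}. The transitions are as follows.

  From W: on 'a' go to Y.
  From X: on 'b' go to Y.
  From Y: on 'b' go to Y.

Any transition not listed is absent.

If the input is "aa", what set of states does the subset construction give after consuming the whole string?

∅

Start in {W}.
Read 'a': W→{Y}; now {Y}.
Read 'a': Y→∅; now ∅.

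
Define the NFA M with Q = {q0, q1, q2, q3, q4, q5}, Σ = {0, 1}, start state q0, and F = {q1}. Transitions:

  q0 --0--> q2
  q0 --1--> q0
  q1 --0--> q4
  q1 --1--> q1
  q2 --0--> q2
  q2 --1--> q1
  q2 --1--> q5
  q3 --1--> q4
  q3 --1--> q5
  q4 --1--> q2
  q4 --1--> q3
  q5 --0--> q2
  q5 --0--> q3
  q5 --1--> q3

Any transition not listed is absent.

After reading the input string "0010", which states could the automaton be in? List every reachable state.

Start in {q0}.
Read '0': q0→{q2}; now {q2}.
Read '0': q2→{q2}; now {q2}.
Read '1': q2→{q1, q5}; now {q1, q5}.
Read '0': q1→{q4}, q5→{q2, q3}; now {q2, q3, q4}.

{q2, q3, q4}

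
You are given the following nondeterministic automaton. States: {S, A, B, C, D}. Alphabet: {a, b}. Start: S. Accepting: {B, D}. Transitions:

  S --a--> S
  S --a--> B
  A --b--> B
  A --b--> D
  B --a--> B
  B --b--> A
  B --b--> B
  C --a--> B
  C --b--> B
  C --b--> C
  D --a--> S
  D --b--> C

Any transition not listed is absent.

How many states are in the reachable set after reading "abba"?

Start in {S}.
Read 'a': {S} → {S, B}.
Read 'b': {S, B} → {A, B}.
Read 'b': {A, B} → {A, B, D}.
Read 'a': {A, B, D} → {S, B}.
That set has 2 states.

2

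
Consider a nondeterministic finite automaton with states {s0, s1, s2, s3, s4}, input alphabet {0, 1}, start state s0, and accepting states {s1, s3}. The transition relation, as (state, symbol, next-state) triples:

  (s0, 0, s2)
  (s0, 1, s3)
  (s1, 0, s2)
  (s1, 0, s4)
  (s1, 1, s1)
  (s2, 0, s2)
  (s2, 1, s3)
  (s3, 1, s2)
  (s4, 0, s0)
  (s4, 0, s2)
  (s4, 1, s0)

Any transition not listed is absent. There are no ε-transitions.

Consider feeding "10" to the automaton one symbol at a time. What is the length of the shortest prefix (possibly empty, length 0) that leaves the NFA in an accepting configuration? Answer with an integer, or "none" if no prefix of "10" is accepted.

Start in {s0}.
Read '1': s0→{s3}; now {s3}.
None of the earlier sets intersect F, but {s3} does.

1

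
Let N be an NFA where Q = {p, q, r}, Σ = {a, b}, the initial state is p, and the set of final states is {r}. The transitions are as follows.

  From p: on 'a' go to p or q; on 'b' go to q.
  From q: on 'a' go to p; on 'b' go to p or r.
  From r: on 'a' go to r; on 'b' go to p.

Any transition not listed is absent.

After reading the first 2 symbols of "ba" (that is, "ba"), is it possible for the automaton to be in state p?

Start in {p}.
Read 'b': p→{q}; now {q}.
Read 'a': q→{p}; now {p}.
State p is in {p}.

Yes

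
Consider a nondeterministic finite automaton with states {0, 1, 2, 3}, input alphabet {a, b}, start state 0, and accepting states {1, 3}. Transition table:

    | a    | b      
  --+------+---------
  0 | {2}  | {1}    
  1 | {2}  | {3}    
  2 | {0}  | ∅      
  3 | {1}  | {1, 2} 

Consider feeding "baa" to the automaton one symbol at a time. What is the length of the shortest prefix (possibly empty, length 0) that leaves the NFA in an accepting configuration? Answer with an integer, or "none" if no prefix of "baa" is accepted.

1

Start in {0}.
Read 'b': {0} → {1}.
None of the earlier sets intersect F, but {1} does.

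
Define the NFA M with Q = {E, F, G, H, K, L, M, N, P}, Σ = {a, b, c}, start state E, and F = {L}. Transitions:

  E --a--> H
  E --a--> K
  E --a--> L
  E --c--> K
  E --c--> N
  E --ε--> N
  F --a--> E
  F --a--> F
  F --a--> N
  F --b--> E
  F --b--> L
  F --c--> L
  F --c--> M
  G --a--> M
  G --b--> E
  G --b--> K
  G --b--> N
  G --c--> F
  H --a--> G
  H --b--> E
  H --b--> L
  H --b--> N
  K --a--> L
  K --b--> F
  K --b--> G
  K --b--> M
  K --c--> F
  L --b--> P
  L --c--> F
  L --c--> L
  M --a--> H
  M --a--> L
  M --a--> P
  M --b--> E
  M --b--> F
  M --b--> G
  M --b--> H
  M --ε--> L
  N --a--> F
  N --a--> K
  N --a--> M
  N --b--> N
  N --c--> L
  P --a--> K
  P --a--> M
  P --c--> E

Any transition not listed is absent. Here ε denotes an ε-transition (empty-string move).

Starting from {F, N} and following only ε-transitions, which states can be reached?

Begin with {F, N}.
No ε-moves leave this set, so the closure equals the set itself.

{F, N}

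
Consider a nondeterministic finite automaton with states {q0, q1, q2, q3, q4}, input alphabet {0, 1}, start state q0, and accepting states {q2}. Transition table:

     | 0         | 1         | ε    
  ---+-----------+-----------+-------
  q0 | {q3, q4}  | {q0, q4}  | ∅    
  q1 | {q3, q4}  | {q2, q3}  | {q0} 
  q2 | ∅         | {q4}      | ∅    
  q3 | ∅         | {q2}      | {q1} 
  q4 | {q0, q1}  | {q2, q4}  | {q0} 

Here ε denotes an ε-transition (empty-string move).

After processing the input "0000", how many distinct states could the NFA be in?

4

Start in {q0}.
Read '0': q0→{q3, q4}; union {q3, q4}; ε-closure = {q0, q1, q3, q4}.
Read '0': q0→{q3, q4}, q1→{q3, q4}, q3→∅, q4→{q0, q1}; now {q0, q1, q3, q4}.
Read '0': q0→{q3, q4}, q1→{q3, q4}, q3→∅, q4→{q0, q1}; now {q0, q1, q3, q4}.
Read '0': q0→{q3, q4}, q1→{q3, q4}, q3→∅, q4→{q0, q1}; now {q0, q1, q3, q4}.
That set has 4 states.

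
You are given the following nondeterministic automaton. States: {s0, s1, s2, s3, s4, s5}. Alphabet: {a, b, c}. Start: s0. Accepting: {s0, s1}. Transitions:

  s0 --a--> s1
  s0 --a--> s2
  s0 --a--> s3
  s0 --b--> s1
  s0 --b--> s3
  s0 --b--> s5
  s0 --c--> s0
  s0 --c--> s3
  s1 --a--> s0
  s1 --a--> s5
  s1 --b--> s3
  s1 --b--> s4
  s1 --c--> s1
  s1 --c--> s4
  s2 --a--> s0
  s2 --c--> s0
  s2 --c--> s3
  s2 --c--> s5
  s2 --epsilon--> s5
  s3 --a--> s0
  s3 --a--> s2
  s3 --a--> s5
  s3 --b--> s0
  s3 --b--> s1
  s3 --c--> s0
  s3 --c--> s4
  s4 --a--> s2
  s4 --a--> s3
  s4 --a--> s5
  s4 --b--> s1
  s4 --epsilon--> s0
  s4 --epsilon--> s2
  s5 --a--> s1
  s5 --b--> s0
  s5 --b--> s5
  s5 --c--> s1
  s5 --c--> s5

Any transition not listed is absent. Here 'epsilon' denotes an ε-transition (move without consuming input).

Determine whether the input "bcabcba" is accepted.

Yes

Start in {s0}.
Read 'b': s0→{s1, s3, s5}; now {s1, s3, s5}.
Read 'c': s1→{s1, s4}, s3→{s0, s4}, s5→{s1, s5}; union {s0, s1, s4, s5}; ε-closure = {s0, s1, s2, s4, s5}.
Read 'a': s0→{s1, s2, s3}, s1→{s0, s5}, s2→{s0}, s4→{s2, s3, s5}, s5→{s1}; now {s0, s1, s2, s3, s5}.
Read 'b': s0→{s1, s3, s5}, s1→{s3, s4}, s2→∅, s3→{s0, s1}, s5→{s0, s5}; union {s0, s1, s3, s4, s5}; ε-closure = {s0, s1, s2, s3, s4, s5}.
Read 'c': s0→{s0, s3}, s1→{s1, s4}, s2→{s0, s3, s5}, s3→{s0, s4}, s4→∅, s5→{s1, s5}; union {s0, s1, s3, s4, s5}; ε-closure = {s0, s1, s2, s3, s4, s5}.
Read 'b': s0→{s1, s3, s5}, s1→{s3, s4}, s2→∅, s3→{s0, s1}, s4→{s1}, s5→{s0, s5}; union {s0, s1, s3, s4, s5}; ε-closure = {s0, s1, s2, s3, s4, s5}.
Read 'a': s0→{s1, s2, s3}, s1→{s0, s5}, s2→{s0}, s3→{s0, s2, s5}, s4→{s2, s3, s5}, s5→{s1}; now {s0, s1, s2, s3, s5}.
The final set {s0, s1, s2, s3, s5} contains the accepting states s0, s1.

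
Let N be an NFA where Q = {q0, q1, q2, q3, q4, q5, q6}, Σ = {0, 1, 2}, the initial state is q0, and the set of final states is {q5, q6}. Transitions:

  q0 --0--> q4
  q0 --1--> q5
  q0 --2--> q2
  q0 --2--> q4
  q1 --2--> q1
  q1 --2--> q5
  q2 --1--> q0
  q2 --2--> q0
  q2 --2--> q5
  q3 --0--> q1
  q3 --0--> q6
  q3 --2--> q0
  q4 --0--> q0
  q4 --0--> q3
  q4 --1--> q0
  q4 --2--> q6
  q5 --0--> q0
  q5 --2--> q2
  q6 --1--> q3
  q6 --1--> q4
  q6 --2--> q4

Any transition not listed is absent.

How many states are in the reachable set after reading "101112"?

Start in {q0}.
Read '1': {q0} → {q5}.
Read '0': {q5} → {q0}.
Read '1': {q0} → {q5}.
Read '1': {q5} → ∅.
The set is empty and remains empty for the remaining 2 symbols.
That set has 0 states.

0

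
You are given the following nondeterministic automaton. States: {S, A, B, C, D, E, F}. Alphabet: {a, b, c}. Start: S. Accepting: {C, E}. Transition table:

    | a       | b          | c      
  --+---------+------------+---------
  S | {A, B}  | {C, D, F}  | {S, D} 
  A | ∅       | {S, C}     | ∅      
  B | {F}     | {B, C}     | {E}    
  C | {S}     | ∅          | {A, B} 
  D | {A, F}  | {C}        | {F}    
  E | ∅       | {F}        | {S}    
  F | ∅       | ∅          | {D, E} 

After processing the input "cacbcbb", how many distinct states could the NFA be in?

Start in {S}.
Read 'c': S→{S, D}; now {S, D}.
Read 'a': S→{A, B}, D→{A, F}; now {A, B, F}.
Read 'c': A→∅, B→{E}, F→{D, E}; now {D, E}.
Read 'b': D→{C}, E→{F}; now {C, F}.
Read 'c': C→{A, B}, F→{D, E}; now {A, B, D, E}.
Read 'b': A→{S, C}, B→{B, C}, D→{C}, E→{F}; now {S, B, C, F}.
Read 'b': S→{C, D, F}, B→{B, C}, C→∅, F→∅; now {B, C, D, F}.
That set has 4 states.

4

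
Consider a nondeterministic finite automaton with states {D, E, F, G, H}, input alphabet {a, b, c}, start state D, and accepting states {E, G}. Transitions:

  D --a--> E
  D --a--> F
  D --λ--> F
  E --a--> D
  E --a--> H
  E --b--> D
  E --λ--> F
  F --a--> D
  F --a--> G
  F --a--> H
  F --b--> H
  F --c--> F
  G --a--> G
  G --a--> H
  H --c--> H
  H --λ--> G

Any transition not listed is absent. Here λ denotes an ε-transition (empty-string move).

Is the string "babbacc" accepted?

No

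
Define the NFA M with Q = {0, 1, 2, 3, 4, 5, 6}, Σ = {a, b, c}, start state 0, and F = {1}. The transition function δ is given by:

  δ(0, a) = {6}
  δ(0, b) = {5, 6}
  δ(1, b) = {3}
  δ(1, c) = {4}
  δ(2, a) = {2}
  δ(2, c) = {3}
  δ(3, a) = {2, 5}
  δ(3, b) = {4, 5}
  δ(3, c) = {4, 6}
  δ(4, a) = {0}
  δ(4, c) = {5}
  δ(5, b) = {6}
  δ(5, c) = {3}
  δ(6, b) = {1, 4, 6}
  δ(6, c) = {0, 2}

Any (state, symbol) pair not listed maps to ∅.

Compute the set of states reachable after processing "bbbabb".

Start in {0}.
Read 'b': {0} → {5, 6}.
Read 'b': {5, 6} → {1, 4, 6}.
Read 'b': {1, 4, 6} → {1, 3, 4, 6}.
Read 'a': {1, 3, 4, 6} → {0, 2, 5}.
Read 'b': {0, 2, 5} → {5, 6}.
Read 'b': {5, 6} → {1, 4, 6}.

{1, 4, 6}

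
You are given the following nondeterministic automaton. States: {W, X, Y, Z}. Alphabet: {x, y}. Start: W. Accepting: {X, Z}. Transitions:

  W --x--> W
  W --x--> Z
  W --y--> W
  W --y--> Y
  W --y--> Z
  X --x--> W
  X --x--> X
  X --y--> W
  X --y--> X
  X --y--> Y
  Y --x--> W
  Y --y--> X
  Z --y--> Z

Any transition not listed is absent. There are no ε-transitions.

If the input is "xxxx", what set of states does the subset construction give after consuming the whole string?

{W, Z}

Start in {W}.
Read 'x': {W} → {W, Z}.
Read 'x': {W, Z} → {W, Z}.
Read 'x': {W, Z} → {W, Z}.
Read 'x': {W, Z} → {W, Z}.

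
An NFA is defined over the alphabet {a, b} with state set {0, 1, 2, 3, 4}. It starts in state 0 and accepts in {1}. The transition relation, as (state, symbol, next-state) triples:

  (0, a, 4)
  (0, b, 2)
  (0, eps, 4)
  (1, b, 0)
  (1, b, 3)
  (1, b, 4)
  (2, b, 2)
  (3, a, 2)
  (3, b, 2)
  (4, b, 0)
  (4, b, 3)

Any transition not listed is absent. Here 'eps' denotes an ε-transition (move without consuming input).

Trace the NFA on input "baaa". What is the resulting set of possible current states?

Start: ε-closure({0}) = {0, 4}.
Read 'b': 0→{2}, 4→{0, 3}; union {0, 2, 3}; ε-closure = {0, 2, 3, 4}.
Read 'a': 0→{4}, 2→∅, 3→{2}, 4→∅; now {2, 4}.
Read 'a': 2→∅, 4→∅; now ∅.
The set is empty and remains empty for the remaining 1 symbol.

∅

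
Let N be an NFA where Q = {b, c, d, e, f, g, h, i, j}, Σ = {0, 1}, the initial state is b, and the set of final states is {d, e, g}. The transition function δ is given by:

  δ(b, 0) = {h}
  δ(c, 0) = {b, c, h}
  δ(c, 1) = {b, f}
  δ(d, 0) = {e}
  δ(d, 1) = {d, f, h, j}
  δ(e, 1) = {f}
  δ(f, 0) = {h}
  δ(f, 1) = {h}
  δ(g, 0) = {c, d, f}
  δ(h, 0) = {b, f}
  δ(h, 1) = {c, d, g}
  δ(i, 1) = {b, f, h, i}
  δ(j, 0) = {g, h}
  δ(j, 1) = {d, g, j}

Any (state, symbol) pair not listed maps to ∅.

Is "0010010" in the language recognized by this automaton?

Yes

Start in {b}.
Read '0': {b} → {h}.
Read '0': {h} → {b, f}.
Read '1': {b, f} → {h}.
Read '0': {h} → {b, f}.
Read '0': {b, f} → {h}.
Read '1': {h} → {c, d, g}.
Read '0': {c, d, g} → {b, c, d, e, f, h}.
The final set {b, c, d, e, f, h} contains the accepting states d, e.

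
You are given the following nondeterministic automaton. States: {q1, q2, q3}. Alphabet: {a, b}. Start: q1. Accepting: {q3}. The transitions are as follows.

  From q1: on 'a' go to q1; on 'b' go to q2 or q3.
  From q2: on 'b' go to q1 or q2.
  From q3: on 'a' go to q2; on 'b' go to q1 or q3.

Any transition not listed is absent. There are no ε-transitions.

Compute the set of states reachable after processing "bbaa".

{q1}

Start in {q1}.
Read 'b': q1→{q2, q3}; now {q2, q3}.
Read 'b': q2→{q1, q2}, q3→{q1, q3}; now {q1, q2, q3}.
Read 'a': q1→{q1}, q2→∅, q3→{q2}; now {q1, q2}.
Read 'a': q1→{q1}, q2→∅; now {q1}.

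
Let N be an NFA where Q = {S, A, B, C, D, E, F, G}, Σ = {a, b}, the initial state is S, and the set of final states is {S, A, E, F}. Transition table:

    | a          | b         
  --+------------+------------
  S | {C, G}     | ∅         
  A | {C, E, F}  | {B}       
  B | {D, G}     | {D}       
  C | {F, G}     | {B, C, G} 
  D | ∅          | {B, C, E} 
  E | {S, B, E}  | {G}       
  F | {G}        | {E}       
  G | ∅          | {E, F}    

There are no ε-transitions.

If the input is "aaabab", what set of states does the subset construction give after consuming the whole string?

{D, E, F, G}

Start in {S}.
Read 'a': {S} → {C, G}.
Read 'a': {C, G} → {F, G}.
Read 'a': {F, G} → {G}.
Read 'b': {G} → {E, F}.
Read 'a': {E, F} → {S, B, E, G}.
Read 'b': {S, B, E, G} → {D, E, F, G}.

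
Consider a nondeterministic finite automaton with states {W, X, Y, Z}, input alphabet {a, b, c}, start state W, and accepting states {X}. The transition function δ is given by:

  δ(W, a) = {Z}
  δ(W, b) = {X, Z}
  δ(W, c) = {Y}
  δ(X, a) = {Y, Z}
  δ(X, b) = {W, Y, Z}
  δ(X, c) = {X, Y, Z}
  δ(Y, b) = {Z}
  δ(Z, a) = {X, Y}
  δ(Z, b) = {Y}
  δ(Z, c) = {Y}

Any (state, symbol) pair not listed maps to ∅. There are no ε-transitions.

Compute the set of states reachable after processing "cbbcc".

Start in {W}.
Read 'c': W→{Y}; now {Y}.
Read 'b': Y→{Z}; now {Z}.
Read 'b': Z→{Y}; now {Y}.
Read 'c': Y→∅; now ∅.
The set is empty and remains empty for the remaining 1 symbol.

∅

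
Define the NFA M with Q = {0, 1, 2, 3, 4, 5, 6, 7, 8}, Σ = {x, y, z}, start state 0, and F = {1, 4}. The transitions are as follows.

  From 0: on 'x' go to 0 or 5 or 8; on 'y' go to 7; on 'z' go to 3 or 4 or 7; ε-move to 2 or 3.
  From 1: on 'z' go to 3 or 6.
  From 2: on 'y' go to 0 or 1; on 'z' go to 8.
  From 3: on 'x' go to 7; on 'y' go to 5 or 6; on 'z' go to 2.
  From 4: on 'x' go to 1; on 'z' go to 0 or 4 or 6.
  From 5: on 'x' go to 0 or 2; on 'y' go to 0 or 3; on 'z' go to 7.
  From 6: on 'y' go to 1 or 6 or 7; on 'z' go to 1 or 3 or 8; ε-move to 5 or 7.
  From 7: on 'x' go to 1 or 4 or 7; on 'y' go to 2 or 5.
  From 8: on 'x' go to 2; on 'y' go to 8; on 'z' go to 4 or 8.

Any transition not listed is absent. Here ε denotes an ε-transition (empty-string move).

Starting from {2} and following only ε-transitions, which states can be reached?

Begin with {2}.
No ε-moves leave this set, so the closure equals the set itself.

{2}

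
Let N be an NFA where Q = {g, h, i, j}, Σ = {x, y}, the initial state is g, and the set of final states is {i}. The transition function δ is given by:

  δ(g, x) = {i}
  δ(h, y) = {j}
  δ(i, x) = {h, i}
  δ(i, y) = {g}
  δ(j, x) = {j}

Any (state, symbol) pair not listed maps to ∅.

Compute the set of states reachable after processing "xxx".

Start in {g}.
Read 'x': {g} → {i}.
Read 'x': {i} → {h, i}.
Read 'x': {h, i} → {h, i}.

{h, i}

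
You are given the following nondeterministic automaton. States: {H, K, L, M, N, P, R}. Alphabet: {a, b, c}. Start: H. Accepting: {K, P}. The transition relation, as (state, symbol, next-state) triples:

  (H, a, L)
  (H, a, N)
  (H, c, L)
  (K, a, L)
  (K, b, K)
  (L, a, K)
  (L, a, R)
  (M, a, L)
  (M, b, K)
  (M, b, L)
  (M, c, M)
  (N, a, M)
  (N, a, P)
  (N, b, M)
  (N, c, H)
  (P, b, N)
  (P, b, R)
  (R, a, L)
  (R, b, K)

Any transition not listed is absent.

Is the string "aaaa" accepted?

Yes

Start in {H}.
Read 'a': {H} → {L, N}.
Read 'a': {L, N} → {K, M, P, R}.
Read 'a': {K, M, P, R} → {L}.
Read 'a': {L} → {K, R}.
The final set {K, R} contains the accepting state K.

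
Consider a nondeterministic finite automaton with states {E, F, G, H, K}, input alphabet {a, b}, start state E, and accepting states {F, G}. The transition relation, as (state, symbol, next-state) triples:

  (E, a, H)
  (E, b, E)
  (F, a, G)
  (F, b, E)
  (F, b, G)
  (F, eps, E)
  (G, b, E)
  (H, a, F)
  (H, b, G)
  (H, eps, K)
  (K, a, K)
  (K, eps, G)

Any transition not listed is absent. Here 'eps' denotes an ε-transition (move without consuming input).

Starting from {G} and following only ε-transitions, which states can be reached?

Begin with {G}.
No ε-moves leave this set, so the closure equals the set itself.

{G}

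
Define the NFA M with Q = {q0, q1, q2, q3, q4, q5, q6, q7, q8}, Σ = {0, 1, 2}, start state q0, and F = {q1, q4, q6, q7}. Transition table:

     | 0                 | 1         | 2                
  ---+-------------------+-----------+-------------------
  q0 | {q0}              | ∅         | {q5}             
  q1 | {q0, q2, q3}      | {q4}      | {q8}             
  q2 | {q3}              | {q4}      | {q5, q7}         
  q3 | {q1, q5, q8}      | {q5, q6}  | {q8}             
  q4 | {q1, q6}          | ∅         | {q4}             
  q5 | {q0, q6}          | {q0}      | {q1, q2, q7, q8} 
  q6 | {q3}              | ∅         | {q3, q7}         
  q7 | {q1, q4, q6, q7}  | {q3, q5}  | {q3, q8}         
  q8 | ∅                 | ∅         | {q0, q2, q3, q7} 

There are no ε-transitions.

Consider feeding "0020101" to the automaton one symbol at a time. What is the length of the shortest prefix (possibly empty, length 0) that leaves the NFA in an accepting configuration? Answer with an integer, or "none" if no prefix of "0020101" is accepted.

Start in {q0}.
Read '0': {q0} → {q0}.
Read '0': {q0} → {q0}.
Read '2': {q0} → {q5}.
Read '0': {q5} → {q0, q6}.
None of the earlier sets intersect F, but {q0, q6} does.

4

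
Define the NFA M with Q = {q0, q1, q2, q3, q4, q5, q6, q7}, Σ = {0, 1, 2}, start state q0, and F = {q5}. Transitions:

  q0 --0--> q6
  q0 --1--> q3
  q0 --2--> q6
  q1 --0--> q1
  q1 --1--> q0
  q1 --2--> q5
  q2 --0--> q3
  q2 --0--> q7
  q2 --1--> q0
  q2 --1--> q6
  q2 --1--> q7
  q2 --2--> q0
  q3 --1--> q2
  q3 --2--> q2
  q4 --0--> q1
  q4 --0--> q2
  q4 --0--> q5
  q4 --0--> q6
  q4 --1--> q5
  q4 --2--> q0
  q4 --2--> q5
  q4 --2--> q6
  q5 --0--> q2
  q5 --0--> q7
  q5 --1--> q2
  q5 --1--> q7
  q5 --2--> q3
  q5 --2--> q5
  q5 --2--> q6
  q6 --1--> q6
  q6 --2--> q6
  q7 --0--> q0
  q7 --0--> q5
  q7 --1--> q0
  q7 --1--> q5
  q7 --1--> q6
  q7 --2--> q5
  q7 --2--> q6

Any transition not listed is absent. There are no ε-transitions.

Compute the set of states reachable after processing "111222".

Start in {q0}.
Read '1': {q0} → {q3}.
Read '1': {q3} → {q2}.
Read '1': {q2} → {q0, q6, q7}.
Read '2': {q0, q6, q7} → {q5, q6}.
Read '2': {q5, q6} → {q3, q5, q6}.
Read '2': {q3, q5, q6} → {q2, q3, q5, q6}.

{q2, q3, q5, q6}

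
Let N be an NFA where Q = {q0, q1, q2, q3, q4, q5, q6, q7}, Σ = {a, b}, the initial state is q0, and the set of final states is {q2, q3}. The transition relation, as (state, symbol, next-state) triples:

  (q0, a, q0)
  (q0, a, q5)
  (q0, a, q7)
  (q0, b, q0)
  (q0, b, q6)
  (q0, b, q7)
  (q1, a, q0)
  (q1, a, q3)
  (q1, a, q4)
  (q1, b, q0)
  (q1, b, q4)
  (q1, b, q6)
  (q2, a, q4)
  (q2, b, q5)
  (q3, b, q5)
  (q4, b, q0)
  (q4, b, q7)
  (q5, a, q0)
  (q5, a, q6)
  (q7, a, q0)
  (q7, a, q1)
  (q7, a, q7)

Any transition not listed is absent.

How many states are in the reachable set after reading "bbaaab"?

5

Start in {q0}.
Read 'b': q0→{q0, q6, q7}; now {q0, q6, q7}.
Read 'b': q0→{q0, q6, q7}, q6→∅, q7→∅; now {q0, q6, q7}.
Read 'a': q0→{q0, q5, q7}, q6→∅, q7→{q0, q1, q7}; now {q0, q1, q5, q7}.
Read 'a': q0→{q0, q5, q7}, q1→{q0, q3, q4}, q5→{q0, q6}, q7→{q0, q1, q7}; now {q0, q1, q3, q4, q5, q6, q7}.
Read 'a': q0→{q0, q5, q7}, q1→{q0, q3, q4}, q3→∅, q4→∅, q5→{q0, q6}, q6→∅, q7→{q0, q1, q7}; now {q0, q1, q3, q4, q5, q6, q7}.
Read 'b': q0→{q0, q6, q7}, q1→{q0, q4, q6}, q3→{q5}, q4→{q0, q7}, q5→∅, q6→∅, q7→∅; now {q0, q4, q5, q6, q7}.
That set has 5 states.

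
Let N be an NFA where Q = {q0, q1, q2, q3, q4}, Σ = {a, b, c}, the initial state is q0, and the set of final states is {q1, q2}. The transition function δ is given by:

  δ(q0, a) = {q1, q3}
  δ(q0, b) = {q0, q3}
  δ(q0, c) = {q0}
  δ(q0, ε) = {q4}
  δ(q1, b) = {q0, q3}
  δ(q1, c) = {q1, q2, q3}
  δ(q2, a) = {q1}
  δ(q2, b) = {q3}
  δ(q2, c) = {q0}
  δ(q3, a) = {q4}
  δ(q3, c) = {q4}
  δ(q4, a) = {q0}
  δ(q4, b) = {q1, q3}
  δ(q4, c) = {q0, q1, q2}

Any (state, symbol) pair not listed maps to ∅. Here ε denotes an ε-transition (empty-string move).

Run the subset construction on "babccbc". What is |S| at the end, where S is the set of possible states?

5

Start: ε-closure({q0}) = {q0, q4}.
Read 'b': {q0, q4} → {q0, q1, q3, q4}.
Read 'a': {q0, q1, q3, q4} → {q0, q1, q3, q4}.
Read 'b': {q0, q1, q3, q4} → {q0, q1, q3, q4}.
Read 'c': {q0, q1, q3, q4} → {q0, q1, q2, q3, q4}.
Read 'c': {q0, q1, q2, q3, q4} → {q0, q1, q2, q3, q4}.
Read 'b': {q0, q1, q2, q3, q4} → {q0, q1, q3, q4}.
Read 'c': {q0, q1, q3, q4} → {q0, q1, q2, q3, q4}.
That set has 5 states.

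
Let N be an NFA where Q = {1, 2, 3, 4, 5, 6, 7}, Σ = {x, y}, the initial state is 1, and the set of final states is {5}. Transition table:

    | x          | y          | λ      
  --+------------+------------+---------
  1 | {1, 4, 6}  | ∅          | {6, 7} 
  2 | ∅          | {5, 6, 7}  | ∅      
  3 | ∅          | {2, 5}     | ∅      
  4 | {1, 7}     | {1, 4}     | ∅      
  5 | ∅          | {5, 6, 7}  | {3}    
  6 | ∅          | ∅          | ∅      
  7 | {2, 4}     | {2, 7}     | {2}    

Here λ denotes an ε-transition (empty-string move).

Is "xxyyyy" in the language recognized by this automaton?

Start: ε-closure({1}) = {1, 2, 6, 7}.
Read 'x': 1→{1, 4, 6}, 2→∅, 6→∅, 7→{2, 4}; union {1, 2, 4, 6}; ε-closure = {1, 2, 4, 6, 7}.
Read 'x': 1→{1, 4, 6}, 2→∅, 4→{1, 7}, 6→∅, 7→{2, 4}; now {1, 2, 4, 6, 7}.
Read 'y': 1→∅, 2→{5, 6, 7}, 4→{1, 4}, 6→∅, 7→{2, 7}; union {1, 2, 4, 5, 6, 7}; ε-closure = {1, 2, 3, 4, 5, 6, 7}.
Read 'y': 1→∅, 2→{5, 6, 7}, 3→{2, 5}, 4→{1, 4}, 5→{5, 6, 7}, 6→∅, 7→{2, 7}; union {1, 2, 4, 5, 6, 7}; ε-closure = {1, 2, 3, 4, 5, 6, 7}.
Read 'y': 1→∅, 2→{5, 6, 7}, 3→{2, 5}, 4→{1, 4}, 5→{5, 6, 7}, 6→∅, 7→{2, 7}; union {1, 2, 4, 5, 6, 7}; ε-closure = {1, 2, 3, 4, 5, 6, 7}.
Read 'y': 1→∅, 2→{5, 6, 7}, 3→{2, 5}, 4→{1, 4}, 5→{5, 6, 7}, 6→∅, 7→{2, 7}; union {1, 2, 4, 5, 6, 7}; ε-closure = {1, 2, 3, 4, 5, 6, 7}.
The final set {1, 2, 3, 4, 5, 6, 7} contains the accepting state 5.

Yes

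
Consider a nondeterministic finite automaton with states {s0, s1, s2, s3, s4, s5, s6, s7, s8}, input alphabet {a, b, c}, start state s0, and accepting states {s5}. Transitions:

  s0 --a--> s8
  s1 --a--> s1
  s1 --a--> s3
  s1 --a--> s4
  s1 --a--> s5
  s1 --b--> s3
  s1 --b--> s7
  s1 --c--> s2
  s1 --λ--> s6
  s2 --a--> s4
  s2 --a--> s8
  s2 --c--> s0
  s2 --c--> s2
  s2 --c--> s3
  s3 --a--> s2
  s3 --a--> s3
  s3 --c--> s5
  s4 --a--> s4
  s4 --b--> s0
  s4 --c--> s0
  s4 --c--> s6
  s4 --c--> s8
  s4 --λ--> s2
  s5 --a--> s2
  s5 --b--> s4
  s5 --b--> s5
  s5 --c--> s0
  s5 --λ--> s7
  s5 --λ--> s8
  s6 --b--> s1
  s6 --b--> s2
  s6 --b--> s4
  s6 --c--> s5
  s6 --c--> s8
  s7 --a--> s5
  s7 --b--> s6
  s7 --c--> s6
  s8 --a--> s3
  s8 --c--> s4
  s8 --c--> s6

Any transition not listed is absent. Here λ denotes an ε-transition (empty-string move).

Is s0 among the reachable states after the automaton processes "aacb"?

No

Start in {s0}.
Read 'a': s0→{s8}; now {s8}.
Read 'a': s8→{s3}; now {s3}.
Read 'c': s3→{s5}; union {s5}; ε-closure = {s5, s7, s8}.
Read 'b': s5→{s4, s5}, s7→{s6}, s8→∅; union {s4, s5, s6}; ε-closure = {s2, s4, s5, s6, s7, s8}.
State s0 is not in {s2, s4, s5, s6, s7, s8}.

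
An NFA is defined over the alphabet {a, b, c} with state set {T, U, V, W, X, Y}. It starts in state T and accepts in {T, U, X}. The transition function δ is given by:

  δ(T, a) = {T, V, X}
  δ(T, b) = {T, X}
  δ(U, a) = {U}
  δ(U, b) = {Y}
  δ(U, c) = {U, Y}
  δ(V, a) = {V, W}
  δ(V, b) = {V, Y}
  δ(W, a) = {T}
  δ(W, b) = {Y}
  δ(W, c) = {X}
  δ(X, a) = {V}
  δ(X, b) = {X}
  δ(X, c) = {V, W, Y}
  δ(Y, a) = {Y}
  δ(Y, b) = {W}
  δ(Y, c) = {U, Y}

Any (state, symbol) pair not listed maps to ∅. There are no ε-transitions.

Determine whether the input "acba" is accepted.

Yes

Start in {T}.
Read 'a': {T} → {T, V, X}.
Read 'c': {T, V, X} → {V, W, Y}.
Read 'b': {V, W, Y} → {V, W, Y}.
Read 'a': {V, W, Y} → {T, V, W, Y}.
The final set {T, V, W, Y} contains the accepting state T.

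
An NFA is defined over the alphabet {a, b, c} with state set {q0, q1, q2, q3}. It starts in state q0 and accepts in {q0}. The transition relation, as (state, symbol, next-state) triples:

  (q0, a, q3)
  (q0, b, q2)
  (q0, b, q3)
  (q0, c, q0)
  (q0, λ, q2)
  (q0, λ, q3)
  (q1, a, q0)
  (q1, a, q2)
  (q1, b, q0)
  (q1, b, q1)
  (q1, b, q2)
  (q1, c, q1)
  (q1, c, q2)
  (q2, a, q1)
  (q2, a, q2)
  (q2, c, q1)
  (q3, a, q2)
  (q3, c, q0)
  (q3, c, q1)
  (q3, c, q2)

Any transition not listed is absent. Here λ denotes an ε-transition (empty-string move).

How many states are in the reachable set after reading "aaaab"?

4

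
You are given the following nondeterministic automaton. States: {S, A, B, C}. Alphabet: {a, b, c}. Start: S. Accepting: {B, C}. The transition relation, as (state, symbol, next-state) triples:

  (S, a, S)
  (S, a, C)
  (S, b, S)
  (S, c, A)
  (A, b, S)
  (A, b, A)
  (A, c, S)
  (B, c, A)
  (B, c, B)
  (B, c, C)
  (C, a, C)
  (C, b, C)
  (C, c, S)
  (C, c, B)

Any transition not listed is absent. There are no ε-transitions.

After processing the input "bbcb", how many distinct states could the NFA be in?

Start in {S}.
Read 'b': {S} → {S}.
Read 'b': {S} → {S}.
Read 'c': {S} → {A}.
Read 'b': {A} → {S, A}.
That set has 2 states.

2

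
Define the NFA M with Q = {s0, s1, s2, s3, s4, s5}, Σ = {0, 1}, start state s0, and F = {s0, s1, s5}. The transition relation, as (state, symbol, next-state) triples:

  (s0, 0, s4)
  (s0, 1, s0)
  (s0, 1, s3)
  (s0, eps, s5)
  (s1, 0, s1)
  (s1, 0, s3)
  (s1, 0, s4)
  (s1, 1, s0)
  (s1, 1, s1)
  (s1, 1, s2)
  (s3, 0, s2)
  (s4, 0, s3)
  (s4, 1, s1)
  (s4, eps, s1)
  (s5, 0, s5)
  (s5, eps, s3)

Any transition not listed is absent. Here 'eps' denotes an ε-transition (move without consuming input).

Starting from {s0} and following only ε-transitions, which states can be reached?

{s0, s3, s5}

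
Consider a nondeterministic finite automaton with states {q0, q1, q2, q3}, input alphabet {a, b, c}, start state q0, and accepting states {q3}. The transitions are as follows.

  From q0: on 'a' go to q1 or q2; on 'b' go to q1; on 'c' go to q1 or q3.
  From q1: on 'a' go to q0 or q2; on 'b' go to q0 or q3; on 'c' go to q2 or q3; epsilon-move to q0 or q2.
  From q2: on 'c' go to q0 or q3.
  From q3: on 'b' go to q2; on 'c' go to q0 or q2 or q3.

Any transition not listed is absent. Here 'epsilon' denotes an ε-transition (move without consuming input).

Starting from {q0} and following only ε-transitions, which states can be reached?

{q0}

Begin with {q0}.
No ε-moves leave this set, so the closure equals the set itself.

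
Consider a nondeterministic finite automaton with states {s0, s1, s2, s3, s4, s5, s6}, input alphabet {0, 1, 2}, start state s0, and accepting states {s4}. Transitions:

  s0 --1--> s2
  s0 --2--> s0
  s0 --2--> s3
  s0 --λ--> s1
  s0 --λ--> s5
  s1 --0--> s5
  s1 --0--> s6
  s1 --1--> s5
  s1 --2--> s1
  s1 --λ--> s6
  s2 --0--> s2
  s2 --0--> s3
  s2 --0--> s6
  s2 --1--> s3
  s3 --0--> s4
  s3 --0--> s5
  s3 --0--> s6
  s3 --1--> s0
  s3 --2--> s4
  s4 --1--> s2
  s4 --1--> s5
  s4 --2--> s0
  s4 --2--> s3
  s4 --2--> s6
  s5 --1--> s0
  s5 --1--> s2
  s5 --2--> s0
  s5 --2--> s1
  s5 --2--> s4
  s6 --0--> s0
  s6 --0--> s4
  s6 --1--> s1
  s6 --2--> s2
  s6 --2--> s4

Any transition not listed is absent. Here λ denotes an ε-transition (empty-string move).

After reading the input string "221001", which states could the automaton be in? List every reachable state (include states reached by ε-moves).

{s0, s1, s2, s3, s5, s6}

Start: ε-closure({s0}) = {s0, s1, s5, s6}.
Read '2': s0→{s0, s3}, s1→{s1}, s5→{s0, s1, s4}, s6→{s2, s4}; union {s0, s1, s2, s3, s4}; ε-closure = {s0, s1, s2, s3, s4, s5, s6}.
Read '2': s0→{s0, s3}, s1→{s1}, s2→∅, s3→{s4}, s4→{s0, s3, s6}, s5→{s0, s1, s4}, s6→{s2, s4}; union {s0, s1, s2, s3, s4, s6}; ε-closure = {s0, s1, s2, s3, s4, s5, s6}.
Read '1': s0→{s2}, s1→{s5}, s2→{s3}, s3→{s0}, s4→{s2, s5}, s5→{s0, s2}, s6→{s1}; union {s0, s1, s2, s3, s5}; ε-closure = {s0, s1, s2, s3, s5, s6}.
Read '0': s0→∅, s1→{s5, s6}, s2→{s2, s3, s6}, s3→{s4, s5, s6}, s5→∅, s6→{s0, s4}; union {s0, s2, s3, s4, s5, s6}; ε-closure = {s0, s1, s2, s3, s4, s5, s6}.
Read '0': s0→∅, s1→{s5, s6}, s2→{s2, s3, s6}, s3→{s4, s5, s6}, s4→∅, s5→∅, s6→{s0, s4}; union {s0, s2, s3, s4, s5, s6}; ε-closure = {s0, s1, s2, s3, s4, s5, s6}.
Read '1': s0→{s2}, s1→{s5}, s2→{s3}, s3→{s0}, s4→{s2, s5}, s5→{s0, s2}, s6→{s1}; union {s0, s1, s2, s3, s5}; ε-closure = {s0, s1, s2, s3, s5, s6}.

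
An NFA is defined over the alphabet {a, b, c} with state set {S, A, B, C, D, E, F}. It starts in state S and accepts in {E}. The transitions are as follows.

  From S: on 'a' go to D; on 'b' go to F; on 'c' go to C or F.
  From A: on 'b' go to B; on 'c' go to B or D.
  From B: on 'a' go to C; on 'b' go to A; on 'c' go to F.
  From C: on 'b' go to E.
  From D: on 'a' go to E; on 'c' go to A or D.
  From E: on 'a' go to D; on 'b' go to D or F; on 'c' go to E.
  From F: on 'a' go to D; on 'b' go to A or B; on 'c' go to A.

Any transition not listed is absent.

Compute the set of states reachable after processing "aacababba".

∅

Start in {S}.
Read 'a': S→{D}; now {D}.
Read 'a': D→{E}; now {E}.
Read 'c': E→{E}; now {E}.
Read 'a': E→{D}; now {D}.
Read 'b': D→∅; now ∅.
The set is empty and remains empty for the remaining 4 symbols.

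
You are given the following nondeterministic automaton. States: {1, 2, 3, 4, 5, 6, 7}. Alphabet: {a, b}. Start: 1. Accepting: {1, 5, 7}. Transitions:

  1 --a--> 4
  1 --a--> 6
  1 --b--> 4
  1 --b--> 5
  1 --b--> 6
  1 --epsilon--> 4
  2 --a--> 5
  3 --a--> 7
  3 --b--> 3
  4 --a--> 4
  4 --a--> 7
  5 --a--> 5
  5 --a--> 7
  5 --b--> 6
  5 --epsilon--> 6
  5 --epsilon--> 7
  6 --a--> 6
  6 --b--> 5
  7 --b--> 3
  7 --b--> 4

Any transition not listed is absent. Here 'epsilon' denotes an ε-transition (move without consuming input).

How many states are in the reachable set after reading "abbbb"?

5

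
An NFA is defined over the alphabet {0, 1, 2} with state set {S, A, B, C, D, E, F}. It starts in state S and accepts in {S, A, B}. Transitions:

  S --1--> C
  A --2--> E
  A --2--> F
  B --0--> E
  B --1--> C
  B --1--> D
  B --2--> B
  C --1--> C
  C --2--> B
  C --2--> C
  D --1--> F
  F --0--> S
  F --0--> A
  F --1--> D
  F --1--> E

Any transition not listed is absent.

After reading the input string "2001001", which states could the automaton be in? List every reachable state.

Start in {S}.
Read '2': S→∅; now ∅.
The set is empty and remains empty for the remaining 6 symbols.

∅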